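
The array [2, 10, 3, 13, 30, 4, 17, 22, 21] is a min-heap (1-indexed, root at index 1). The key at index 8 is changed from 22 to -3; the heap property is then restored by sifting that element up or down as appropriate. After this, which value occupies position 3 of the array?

3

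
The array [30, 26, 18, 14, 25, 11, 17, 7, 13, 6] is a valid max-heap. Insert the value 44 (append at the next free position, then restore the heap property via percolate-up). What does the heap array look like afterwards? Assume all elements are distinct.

[44, 30, 18, 14, 26, 11, 17, 7, 13, 6, 25]

append 44 at index 10 → [30, 26, 18, 14, 25, 11, 17, 7, 13, 6, 44]
44 > parent 25 at index 4, swap → [30, 26, 18, 14, 44, 11, 17, 7, 13, 6, 25]
44 > parent 26 at index 1, swap → [30, 44, 18, 14, 26, 11, 17, 7, 13, 6, 25]
44 > parent 30 at index 0, swap → [44, 30, 18, 14, 26, 11, 17, 7, 13, 6, 25]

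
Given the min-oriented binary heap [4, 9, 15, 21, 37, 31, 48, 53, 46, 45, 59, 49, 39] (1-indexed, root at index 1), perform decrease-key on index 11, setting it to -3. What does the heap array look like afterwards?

set index 11 from 59 to -3 → [4, 9, 15, 21, 37, 31, 48, 53, 46, 45, -3, 49, 39]
-3 < parent 37 at index 5, swap → [4, 9, 15, 21, -3, 31, 48, 53, 46, 45, 37, 49, 39]
-3 < parent 9 at index 2, swap → [4, -3, 15, 21, 9, 31, 48, 53, 46, 45, 37, 49, 39]
-3 < parent 4 at index 1, swap → [-3, 4, 15, 21, 9, 31, 48, 53, 46, 45, 37, 49, 39]

[-3, 4, 15, 21, 9, 31, 48, 53, 46, 45, 37, 49, 39]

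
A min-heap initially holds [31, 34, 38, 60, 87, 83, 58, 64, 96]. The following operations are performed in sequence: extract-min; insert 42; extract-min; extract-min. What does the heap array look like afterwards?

extract-min → returns 31:
  remove root 31; move last element 96 to root → [96, 34, 38, 60, 87, 83, 58, 64]
  96 vs smaller child 34 at index 1, swap → [34, 96, 38, 60, 87, 83, 58, 64]
  96 vs smaller child 60 at index 3, swap → [34, 60, 38, 96, 87, 83, 58, 64]
  96 vs only child 64 at index 7, swap → [34, 60, 38, 64, 87, 83, 58, 96]
insert 42:
  append 42 at index 8 → [34, 60, 38, 64, 87, 83, 58, 96, 42]
  42 < parent 64 at index 3, swap → [34, 60, 38, 42, 87, 83, 58, 96, 64]
  42 < parent 60 at index 1, swap → [34, 42, 38, 60, 87, 83, 58, 96, 64]
extract-min → returns 34:
  remove root 34; move last element 64 to root → [64, 42, 38, 60, 87, 83, 58, 96]
  64 vs smaller child 38 at index 2, swap → [38, 42, 64, 60, 87, 83, 58, 96]
  64 vs smaller child 58 at index 6, swap → [38, 42, 58, 60, 87, 83, 64, 96]
extract-min → returns 38:
  remove root 38; move last element 96 to root → [96, 42, 58, 60, 87, 83, 64]
  96 vs smaller child 42 at index 1, swap → [42, 96, 58, 60, 87, 83, 64]
  96 vs smaller child 60 at index 3, swap → [42, 60, 58, 96, 87, 83, 64]

[42, 60, 58, 96, 87, 83, 64]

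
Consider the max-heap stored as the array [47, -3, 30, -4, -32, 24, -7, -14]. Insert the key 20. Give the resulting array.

[47, 20, 30, -3, -32, 24, -7, -14, -4]

append 20 at index 8 → [47, -3, 30, -4, -32, 24, -7, -14, 20]
20 > parent -4 at index 3, swap → [47, -3, 30, 20, -32, 24, -7, -14, -4]
20 > parent -3 at index 1, swap → [47, 20, 30, -3, -32, 24, -7, -14, -4]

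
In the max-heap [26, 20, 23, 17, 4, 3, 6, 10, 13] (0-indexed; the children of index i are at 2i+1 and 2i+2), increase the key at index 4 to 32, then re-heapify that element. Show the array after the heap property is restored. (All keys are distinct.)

set index 4 from 4 to 32 → [26, 20, 23, 17, 32, 3, 6, 10, 13]
32 > parent 20 at index 1, swap → [26, 32, 23, 17, 20, 3, 6, 10, 13]
32 > parent 26 at index 0, swap → [32, 26, 23, 17, 20, 3, 6, 10, 13]

[32, 26, 23, 17, 20, 3, 6, 10, 13]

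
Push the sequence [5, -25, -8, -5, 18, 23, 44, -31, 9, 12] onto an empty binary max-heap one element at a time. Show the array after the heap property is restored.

Insert 5:
  append 5 at index 0 → [5] (no swap needed)
Insert -25:
  append -25 at index 1 → [5, -25] (no swap needed)
Insert -8:
  append -8 at index 2 → [5, -25, -8] (no swap needed)
Insert -5:
  append -5 at index 3 → [5, -25, -8, -5]
  -5 > parent -25 at index 1, swap → [5, -5, -8, -25]
Insert 18:
  append 18 at index 4 → [5, -5, -8, -25, 18]
  18 > parent -5 at index 1, swap → [5, 18, -8, -25, -5]
  18 > parent 5 at index 0, swap → [18, 5, -8, -25, -5]
Insert 23:
  append 23 at index 5 → [18, 5, -8, -25, -5, 23]
  23 > parent -8 at index 2, swap → [18, 5, 23, -25, -5, -8]
  23 > parent 18 at index 0, swap → [23, 5, 18, -25, -5, -8]
Insert 44:
  append 44 at index 6 → [23, 5, 18, -25, -5, -8, 44]
  44 > parent 18 at index 2, swap → [23, 5, 44, -25, -5, -8, 18]
  44 > parent 23 at index 0, swap → [44, 5, 23, -25, -5, -8, 18]
Insert -31:
  append -31 at index 7 → [44, 5, 23, -25, -5, -8, 18, -31] (no swap needed)
Insert 9:
  append 9 at index 8 → [44, 5, 23, -25, -5, -8, 18, -31, 9]
  9 > parent -25 at index 3, swap → [44, 5, 23, 9, -5, -8, 18, -31, -25]
  9 > parent 5 at index 1, swap → [44, 9, 23, 5, -5, -8, 18, -31, -25]
Insert 12:
  append 12 at index 9 → [44, 9, 23, 5, -5, -8, 18, -31, -25, 12]
  12 > parent -5 at index 4, swap → [44, 9, 23, 5, 12, -8, 18, -31, -25, -5]
  12 > parent 9 at index 1, swap → [44, 12, 23, 5, 9, -8, 18, -31, -25, -5]

[44, 12, 23, 5, 9, -8, 18, -31, -25, -5]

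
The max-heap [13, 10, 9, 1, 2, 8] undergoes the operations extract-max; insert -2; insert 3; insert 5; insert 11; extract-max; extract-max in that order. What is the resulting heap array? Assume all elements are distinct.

[9, 8, 3, 5, 2, -2, 1]

extract-max → returns 13:
  remove root 13; move last element 8 to root → [8, 10, 9, 1, 2]
  8 vs larger child 10 at index 1, swap → [10, 8, 9, 1, 2]
insert -2:
  append -2 at index 5 → [10, 8, 9, 1, 2, -2] (no swap needed)
insert 3:
  append 3 at index 6 → [10, 8, 9, 1, 2, -2, 3] (no swap needed)
insert 5:
  append 5 at index 7 → [10, 8, 9, 1, 2, -2, 3, 5]
  5 > parent 1 at index 3, swap → [10, 8, 9, 5, 2, -2, 3, 1]
insert 11:
  append 11 at index 8 → [10, 8, 9, 5, 2, -2, 3, 1, 11]
  11 > parent 5 at index 3, swap → [10, 8, 9, 11, 2, -2, 3, 1, 5]
  11 > parent 8 at index 1, swap → [10, 11, 9, 8, 2, -2, 3, 1, 5]
  11 > parent 10 at index 0, swap → [11, 10, 9, 8, 2, -2, 3, 1, 5]
extract-max → returns 11:
  remove root 11; move last element 5 to root → [5, 10, 9, 8, 2, -2, 3, 1]
  5 vs larger child 10 at index 1, swap → [10, 5, 9, 8, 2, -2, 3, 1]
  5 vs larger child 8 at index 3, swap → [10, 8, 9, 5, 2, -2, 3, 1]
extract-max → returns 10:
  remove root 10; move last element 1 to root → [1, 8, 9, 5, 2, -2, 3]
  1 vs larger child 9 at index 2, swap → [9, 8, 1, 5, 2, -2, 3]
  1 vs larger child 3 at index 6, swap → [9, 8, 3, 5, 2, -2, 1]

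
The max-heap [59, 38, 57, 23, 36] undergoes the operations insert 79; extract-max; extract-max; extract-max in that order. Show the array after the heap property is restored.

[38, 23, 36]

insert 79:
  append 79 at index 5 → [59, 38, 57, 23, 36, 79]
  79 > parent 57 at index 2, swap → [59, 38, 79, 23, 36, 57]
  79 > parent 59 at index 0, swap → [79, 38, 59, 23, 36, 57]
extract-max → returns 79:
  remove root 79; move last element 57 to root → [57, 38, 59, 23, 36]
  57 vs larger child 59 at index 2, swap → [59, 38, 57, 23, 36]
extract-max → returns 59:
  remove root 59; move last element 36 to root → [36, 38, 57, 23]
  36 vs larger child 57 at index 2, swap → [57, 38, 36, 23]
extract-max → returns 57:
  remove root 57; move last element 23 to root → [23, 38, 36]
  23 vs larger child 38 at index 1, swap → [38, 23, 36]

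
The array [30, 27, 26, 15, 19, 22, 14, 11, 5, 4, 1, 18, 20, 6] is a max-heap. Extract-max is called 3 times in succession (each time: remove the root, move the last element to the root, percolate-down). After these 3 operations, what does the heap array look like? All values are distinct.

[22, 19, 20, 15, 6, 18, 14, 11, 5, 4, 1]

extract-max #1 returns 30:
  remove root 30; move last element 6 to root → [6, 27, 26, 15, 19, 22, 14, 11, 5, 4, 1, 18, 20]
  6 vs larger child 27 at index 1, swap → [27, 6, 26, 15, 19, 22, 14, 11, 5, 4, 1, 18, 20]
  6 vs larger child 19 at index 4, swap → [27, 19, 26, 15, 6, 22, 14, 11, 5, 4, 1, 18, 20]
extract-max #2 returns 27:
  remove root 27; move last element 20 to root → [20, 19, 26, 15, 6, 22, 14, 11, 5, 4, 1, 18]
  20 vs larger child 26 at index 2, swap → [26, 19, 20, 15, 6, 22, 14, 11, 5, 4, 1, 18]
  20 vs larger child 22 at index 5, swap → [26, 19, 22, 15, 6, 20, 14, 11, 5, 4, 1, 18]
extract-max #3 returns 26:
  remove root 26; move last element 18 to root → [18, 19, 22, 15, 6, 20, 14, 11, 5, 4, 1]
  18 vs larger child 22 at index 2, swap → [22, 19, 18, 15, 6, 20, 14, 11, 5, 4, 1]
  18 vs larger child 20 at index 5, swap → [22, 19, 20, 15, 6, 18, 14, 11, 5, 4, 1]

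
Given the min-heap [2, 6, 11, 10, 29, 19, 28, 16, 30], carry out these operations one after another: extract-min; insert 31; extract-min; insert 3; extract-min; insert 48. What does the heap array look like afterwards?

extract-min → returns 2:
  remove root 2; move last element 30 to root → [30, 6, 11, 10, 29, 19, 28, 16]
  30 vs smaller child 6 at index 1, swap → [6, 30, 11, 10, 29, 19, 28, 16]
  30 vs smaller child 10 at index 3, swap → [6, 10, 11, 30, 29, 19, 28, 16]
  30 vs only child 16 at index 7, swap → [6, 10, 11, 16, 29, 19, 28, 30]
insert 31:
  append 31 at index 8 → [6, 10, 11, 16, 29, 19, 28, 30, 31] (no swap needed)
extract-min → returns 6:
  remove root 6; move last element 31 to root → [31, 10, 11, 16, 29, 19, 28, 30]
  31 vs smaller child 10 at index 1, swap → [10, 31, 11, 16, 29, 19, 28, 30]
  31 vs smaller child 16 at index 3, swap → [10, 16, 11, 31, 29, 19, 28, 30]
  31 vs only child 30 at index 7, swap → [10, 16, 11, 30, 29, 19, 28, 31]
insert 3:
  append 3 at index 8 → [10, 16, 11, 30, 29, 19, 28, 31, 3]
  3 < parent 30 at index 3, swap → [10, 16, 11, 3, 29, 19, 28, 31, 30]
  3 < parent 16 at index 1, swap → [10, 3, 11, 16, 29, 19, 28, 31, 30]
  3 < parent 10 at index 0, swap → [3, 10, 11, 16, 29, 19, 28, 31, 30]
extract-min → returns 3:
  remove root 3; move last element 30 to root → [30, 10, 11, 16, 29, 19, 28, 31]
  30 vs smaller child 10 at index 1, swap → [10, 30, 11, 16, 29, 19, 28, 31]
  30 vs smaller child 16 at index 3, swap → [10, 16, 11, 30, 29, 19, 28, 31]
insert 48:
  append 48 at index 8 → [10, 16, 11, 30, 29, 19, 28, 31, 48] (no swap needed)

[10, 16, 11, 30, 29, 19, 28, 31, 48]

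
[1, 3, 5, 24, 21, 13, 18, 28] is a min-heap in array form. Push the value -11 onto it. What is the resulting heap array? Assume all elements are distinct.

[-11, 1, 5, 3, 21, 13, 18, 28, 24]

append -11 at index 8 → [1, 3, 5, 24, 21, 13, 18, 28, -11]
-11 < parent 24 at index 3, swap → [1, 3, 5, -11, 21, 13, 18, 28, 24]
-11 < parent 3 at index 1, swap → [1, -11, 5, 3, 21, 13, 18, 28, 24]
-11 < parent 1 at index 0, swap → [-11, 1, 5, 3, 21, 13, 18, 28, 24]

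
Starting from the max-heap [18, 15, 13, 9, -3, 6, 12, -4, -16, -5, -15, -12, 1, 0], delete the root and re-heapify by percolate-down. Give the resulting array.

[15, 9, 13, 0, -3, 6, 12, -4, -16, -5, -15, -12, 1]

remove root 18; move last element 0 to root → [0, 15, 13, 9, -3, 6, 12, -4, -16, -5, -15, -12, 1]
0 vs larger child 15 at index 1, swap → [15, 0, 13, 9, -3, 6, 12, -4, -16, -5, -15, -12, 1]
0 vs larger child 9 at index 3, swap → [15, 9, 13, 0, -3, 6, 12, -4, -16, -5, -15, -12, 1]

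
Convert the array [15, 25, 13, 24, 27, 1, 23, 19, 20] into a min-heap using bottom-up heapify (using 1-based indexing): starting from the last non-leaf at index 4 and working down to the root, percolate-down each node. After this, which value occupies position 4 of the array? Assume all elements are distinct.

20

sift down from index 4:
  24 vs smaller child 19 at index 8, swap → [15, 25, 13, 19, 27, 1, 23, 24, 20]
sift down from index 3:
  13 vs smaller child 1 at index 6, swap → [15, 25, 1, 19, 27, 13, 23, 24, 20]
sift down from index 2:
  25 vs smaller child 19 at index 4, swap → [15, 19, 1, 25, 27, 13, 23, 24, 20]
  25 vs smaller child 20 at index 9, swap → [15, 19, 1, 20, 27, 13, 23, 24, 25]
sift down from index 1:
  15 vs smaller child 1 at index 3, swap → [1, 19, 15, 20, 27, 13, 23, 24, 25]
  15 vs smaller child 13 at index 6, swap → [1, 19, 13, 20, 27, 15, 23, 24, 25]
resulting array: [1, 19, 13, 20, 27, 15, 23, 24, 25]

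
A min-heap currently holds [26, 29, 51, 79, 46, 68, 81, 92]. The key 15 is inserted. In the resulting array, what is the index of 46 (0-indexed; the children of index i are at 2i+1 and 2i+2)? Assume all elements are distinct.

4

append 15 at index 8 → [26, 29, 51, 79, 46, 68, 81, 92, 15]
15 < parent 79 at index 3, swap → [26, 29, 51, 15, 46, 68, 81, 92, 79]
15 < parent 29 at index 1, swap → [26, 15, 51, 29, 46, 68, 81, 92, 79]
15 < parent 26 at index 0, swap → [15, 26, 51, 29, 46, 68, 81, 92, 79]
resulting array: [15, 26, 51, 29, 46, 68, 81, 92, 79]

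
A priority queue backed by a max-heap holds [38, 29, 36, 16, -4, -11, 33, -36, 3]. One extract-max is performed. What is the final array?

remove root 38; move last element 3 to root → [3, 29, 36, 16, -4, -11, 33, -36]
3 vs larger child 36 at index 2, swap → [36, 29, 3, 16, -4, -11, 33, -36]
3 vs larger child 33 at index 6, swap → [36, 29, 33, 16, -4, -11, 3, -36]

[36, 29, 33, 16, -4, -11, 3, -36]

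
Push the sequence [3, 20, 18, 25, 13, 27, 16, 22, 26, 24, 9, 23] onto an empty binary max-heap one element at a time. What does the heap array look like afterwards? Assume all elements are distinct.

[27, 26, 25, 22, 24, 23, 16, 3, 20, 13, 9, 18]

Insert 3:
  append 3 at index 0 → [3] (no swap needed)
Insert 20:
  append 20 at index 1 → [3, 20]
  20 > parent 3 at index 0, swap → [20, 3]
Insert 18:
  append 18 at index 2 → [20, 3, 18] (no swap needed)
Insert 25:
  append 25 at index 3 → [20, 3, 18, 25]
  25 > parent 3 at index 1, swap → [20, 25, 18, 3]
  25 > parent 20 at index 0, swap → [25, 20, 18, 3]
Insert 13:
  append 13 at index 4 → [25, 20, 18, 3, 13] (no swap needed)
Insert 27:
  append 27 at index 5 → [25, 20, 18, 3, 13, 27]
  27 > parent 18 at index 2, swap → [25, 20, 27, 3, 13, 18]
  27 > parent 25 at index 0, swap → [27, 20, 25, 3, 13, 18]
Insert 16:
  append 16 at index 6 → [27, 20, 25, 3, 13, 18, 16] (no swap needed)
Insert 22:
  append 22 at index 7 → [27, 20, 25, 3, 13, 18, 16, 22]
  22 > parent 3 at index 3, swap → [27, 20, 25, 22, 13, 18, 16, 3]
  22 > parent 20 at index 1, swap → [27, 22, 25, 20, 13, 18, 16, 3]
Insert 26:
  append 26 at index 8 → [27, 22, 25, 20, 13, 18, 16, 3, 26]
  26 > parent 20 at index 3, swap → [27, 22, 25, 26, 13, 18, 16, 3, 20]
  26 > parent 22 at index 1, swap → [27, 26, 25, 22, 13, 18, 16, 3, 20]
Insert 24:
  append 24 at index 9 → [27, 26, 25, 22, 13, 18, 16, 3, 20, 24]
  24 > parent 13 at index 4, swap → [27, 26, 25, 22, 24, 18, 16, 3, 20, 13]
Insert 9:
  append 9 at index 10 → [27, 26, 25, 22, 24, 18, 16, 3, 20, 13, 9] (no swap needed)
Insert 23:
  append 23 at index 11 → [27, 26, 25, 22, 24, 18, 16, 3, 20, 13, 9, 23]
  23 > parent 18 at index 5, swap → [27, 26, 25, 22, 24, 23, 16, 3, 20, 13, 9, 18]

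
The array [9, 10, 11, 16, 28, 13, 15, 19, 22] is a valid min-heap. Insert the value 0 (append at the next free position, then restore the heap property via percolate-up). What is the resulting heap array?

append 0 at index 9 → [9, 10, 11, 16, 28, 13, 15, 19, 22, 0]
0 < parent 28 at index 4, swap → [9, 10, 11, 16, 0, 13, 15, 19, 22, 28]
0 < parent 10 at index 1, swap → [9, 0, 11, 16, 10, 13, 15, 19, 22, 28]
0 < parent 9 at index 0, swap → [0, 9, 11, 16, 10, 13, 15, 19, 22, 28]

[0, 9, 11, 16, 10, 13, 15, 19, 22, 28]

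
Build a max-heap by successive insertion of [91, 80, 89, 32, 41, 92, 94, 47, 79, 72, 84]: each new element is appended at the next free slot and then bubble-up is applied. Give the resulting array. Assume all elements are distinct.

[94, 84, 92, 79, 80, 89, 91, 32, 47, 41, 72]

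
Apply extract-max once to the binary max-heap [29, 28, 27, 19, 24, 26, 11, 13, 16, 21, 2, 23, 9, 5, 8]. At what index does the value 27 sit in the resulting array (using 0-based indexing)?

remove root 29; move last element 8 to root → [8, 28, 27, 19, 24, 26, 11, 13, 16, 21, 2, 23, 9, 5]
8 vs larger child 28 at index 1, swap → [28, 8, 27, 19, 24, 26, 11, 13, 16, 21, 2, 23, 9, 5]
8 vs larger child 24 at index 4, swap → [28, 24, 27, 19, 8, 26, 11, 13, 16, 21, 2, 23, 9, 5]
8 vs larger child 21 at index 9, swap → [28, 24, 27, 19, 21, 26, 11, 13, 16, 8, 2, 23, 9, 5]
resulting array: [28, 24, 27, 19, 21, 26, 11, 13, 16, 8, 2, 23, 9, 5]

2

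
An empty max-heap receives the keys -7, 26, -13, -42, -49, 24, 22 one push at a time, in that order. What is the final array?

[26, -7, 24, -42, -49, -13, 22]

Insert -7:
  append -7 at index 0 → [-7] (no swap needed)
Insert 26:
  append 26 at index 1 → [-7, 26]
  26 > parent -7 at index 0, swap → [26, -7]
Insert -13:
  append -13 at index 2 → [26, -7, -13] (no swap needed)
Insert -42:
  append -42 at index 3 → [26, -7, -13, -42] (no swap needed)
Insert -49:
  append -49 at index 4 → [26, -7, -13, -42, -49] (no swap needed)
Insert 24:
  append 24 at index 5 → [26, -7, -13, -42, -49, 24]
  24 > parent -13 at index 2, swap → [26, -7, 24, -42, -49, -13]
Insert 22:
  append 22 at index 6 → [26, -7, 24, -42, -49, -13, 22] (no swap needed)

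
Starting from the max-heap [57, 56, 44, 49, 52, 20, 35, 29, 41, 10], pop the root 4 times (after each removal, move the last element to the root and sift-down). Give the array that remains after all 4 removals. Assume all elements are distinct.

extract-max #1 returns 57:
  remove root 57; move last element 10 to root → [10, 56, 44, 49, 52, 20, 35, 29, 41]
  10 vs larger child 56 at index 1, swap → [56, 10, 44, 49, 52, 20, 35, 29, 41]
  10 vs larger child 52 at index 4, swap → [56, 52, 44, 49, 10, 20, 35, 29, 41]
extract-max #2 returns 56:
  remove root 56; move last element 41 to root → [41, 52, 44, 49, 10, 20, 35, 29]
  41 vs larger child 52 at index 1, swap → [52, 41, 44, 49, 10, 20, 35, 29]
  41 vs larger child 49 at index 3, swap → [52, 49, 44, 41, 10, 20, 35, 29]
extract-max #3 returns 52:
  remove root 52; move last element 29 to root → [29, 49, 44, 41, 10, 20, 35]
  29 vs larger child 49 at index 1, swap → [49, 29, 44, 41, 10, 20, 35]
  29 vs larger child 41 at index 3, swap → [49, 41, 44, 29, 10, 20, 35]
extract-max #4 returns 49:
  remove root 49; move last element 35 to root → [35, 41, 44, 29, 10, 20]
  35 vs larger child 44 at index 2, swap → [44, 41, 35, 29, 10, 20]

[44, 41, 35, 29, 10, 20]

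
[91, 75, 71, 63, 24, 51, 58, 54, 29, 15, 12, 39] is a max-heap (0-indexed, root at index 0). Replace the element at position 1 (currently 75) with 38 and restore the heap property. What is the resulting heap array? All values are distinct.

[91, 63, 71, 54, 24, 51, 58, 38, 29, 15, 12, 39]

set index 1 from 75 to 38 → [91, 38, 71, 63, 24, 51, 58, 54, 29, 15, 12, 39]
38 vs larger child 63 at index 3, swap → [91, 63, 71, 38, 24, 51, 58, 54, 29, 15, 12, 39]
38 vs larger child 54 at index 7, swap → [91, 63, 71, 54, 24, 51, 58, 38, 29, 15, 12, 39]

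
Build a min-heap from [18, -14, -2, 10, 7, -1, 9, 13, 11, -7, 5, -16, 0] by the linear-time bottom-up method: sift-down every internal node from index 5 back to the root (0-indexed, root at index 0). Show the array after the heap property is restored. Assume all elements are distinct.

[-16, -14, -2, 10, -7, -1, 9, 13, 11, 7, 5, 18, 0]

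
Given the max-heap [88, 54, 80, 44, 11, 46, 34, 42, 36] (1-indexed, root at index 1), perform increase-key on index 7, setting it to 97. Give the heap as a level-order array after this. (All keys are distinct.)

set index 7 from 34 to 97 → [88, 54, 80, 44, 11, 46, 97, 42, 36]
97 > parent 80 at index 3, swap → [88, 54, 97, 44, 11, 46, 80, 42, 36]
97 > parent 88 at index 1, swap → [97, 54, 88, 44, 11, 46, 80, 42, 36]

[97, 54, 88, 44, 11, 46, 80, 42, 36]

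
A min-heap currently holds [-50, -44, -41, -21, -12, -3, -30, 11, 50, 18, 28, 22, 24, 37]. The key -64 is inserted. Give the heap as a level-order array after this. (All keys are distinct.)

append -64 at index 14 → [-50, -44, -41, -21, -12, -3, -30, 11, 50, 18, 28, 22, 24, 37, -64]
-64 < parent -30 at index 6, swap → [-50, -44, -41, -21, -12, -3, -64, 11, 50, 18, 28, 22, 24, 37, -30]
-64 < parent -41 at index 2, swap → [-50, -44, -64, -21, -12, -3, -41, 11, 50, 18, 28, 22, 24, 37, -30]
-64 < parent -50 at index 0, swap → [-64, -44, -50, -21, -12, -3, -41, 11, 50, 18, 28, 22, 24, 37, -30]

[-64, -44, -50, -21, -12, -3, -41, 11, 50, 18, 28, 22, 24, 37, -30]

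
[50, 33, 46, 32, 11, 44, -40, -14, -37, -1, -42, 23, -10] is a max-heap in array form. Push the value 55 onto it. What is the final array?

[55, 33, 50, 32, 11, 44, 46, -14, -37, -1, -42, 23, -10, -40]

append 55 at index 13 → [50, 33, 46, 32, 11, 44, -40, -14, -37, -1, -42, 23, -10, 55]
55 > parent -40 at index 6, swap → [50, 33, 46, 32, 11, 44, 55, -14, -37, -1, -42, 23, -10, -40]
55 > parent 46 at index 2, swap → [50, 33, 55, 32, 11, 44, 46, -14, -37, -1, -42, 23, -10, -40]
55 > parent 50 at index 0, swap → [55, 33, 50, 32, 11, 44, 46, -14, -37, -1, -42, 23, -10, -40]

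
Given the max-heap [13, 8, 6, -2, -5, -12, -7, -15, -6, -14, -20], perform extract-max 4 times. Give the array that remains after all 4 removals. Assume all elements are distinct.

[-5, -6, -7, -15, -20, -12, -14]

extract-max #1 returns 13:
  remove root 13; move last element -20 to root → [-20, 8, 6, -2, -5, -12, -7, -15, -6, -14]
  -20 vs larger child 8 at index 1, swap → [8, -20, 6, -2, -5, -12, -7, -15, -6, -14]
  -20 vs larger child -2 at index 3, swap → [8, -2, 6, -20, -5, -12, -7, -15, -6, -14]
  -20 vs larger child -6 at index 8, swap → [8, -2, 6, -6, -5, -12, -7, -15, -20, -14]
extract-max #2 returns 8:
  remove root 8; move last element -14 to root → [-14, -2, 6, -6, -5, -12, -7, -15, -20]
  -14 vs larger child 6 at index 2, swap → [6, -2, -14, -6, -5, -12, -7, -15, -20]
  -14 vs larger child -7 at index 6, swap → [6, -2, -7, -6, -5, -12, -14, -15, -20]
extract-max #3 returns 6:
  remove root 6; move last element -20 to root → [-20, -2, -7, -6, -5, -12, -14, -15]
  -20 vs larger child -2 at index 1, swap → [-2, -20, -7, -6, -5, -12, -14, -15]
  -20 vs larger child -5 at index 4, swap → [-2, -5, -7, -6, -20, -12, -14, -15]
extract-max #4 returns -2:
  remove root -2; move last element -15 to root → [-15, -5, -7, -6, -20, -12, -14]
  -15 vs larger child -5 at index 1, swap → [-5, -15, -7, -6, -20, -12, -14]
  -15 vs larger child -6 at index 3, swap → [-5, -6, -7, -15, -20, -12, -14]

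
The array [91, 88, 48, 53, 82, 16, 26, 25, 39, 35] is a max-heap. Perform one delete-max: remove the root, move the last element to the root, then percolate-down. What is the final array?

[88, 82, 48, 53, 35, 16, 26, 25, 39]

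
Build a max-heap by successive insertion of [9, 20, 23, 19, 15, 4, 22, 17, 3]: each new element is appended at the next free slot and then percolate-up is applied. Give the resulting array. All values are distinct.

[23, 19, 22, 17, 15, 4, 20, 9, 3]

Insert 9:
  append 9 at index 0 → [9] (no swap needed)
Insert 20:
  append 20 at index 1 → [9, 20]
  20 > parent 9 at index 0, swap → [20, 9]
Insert 23:
  append 23 at index 2 → [20, 9, 23]
  23 > parent 20 at index 0, swap → [23, 9, 20]
Insert 19:
  append 19 at index 3 → [23, 9, 20, 19]
  19 > parent 9 at index 1, swap → [23, 19, 20, 9]
Insert 15:
  append 15 at index 4 → [23, 19, 20, 9, 15] (no swap needed)
Insert 4:
  append 4 at index 5 → [23, 19, 20, 9, 15, 4] (no swap needed)
Insert 22:
  append 22 at index 6 → [23, 19, 20, 9, 15, 4, 22]
  22 > parent 20 at index 2, swap → [23, 19, 22, 9, 15, 4, 20]
Insert 17:
  append 17 at index 7 → [23, 19, 22, 9, 15, 4, 20, 17]
  17 > parent 9 at index 3, swap → [23, 19, 22, 17, 15, 4, 20, 9]
Insert 3:
  append 3 at index 8 → [23, 19, 22, 17, 15, 4, 20, 9, 3] (no swap needed)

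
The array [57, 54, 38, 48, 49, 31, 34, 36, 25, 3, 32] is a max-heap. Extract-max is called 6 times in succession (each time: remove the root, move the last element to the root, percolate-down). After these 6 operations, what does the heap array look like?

[34, 32, 31, 25, 3]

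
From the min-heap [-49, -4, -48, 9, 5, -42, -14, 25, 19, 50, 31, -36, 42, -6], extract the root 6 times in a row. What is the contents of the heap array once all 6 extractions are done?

[-4, 5, 31, 9, 19, 50, 42, 25]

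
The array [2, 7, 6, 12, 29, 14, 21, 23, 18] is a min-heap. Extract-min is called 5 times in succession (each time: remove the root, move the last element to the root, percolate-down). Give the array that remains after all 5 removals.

[18, 21, 29, 23]

extract-min #1 returns 2:
  remove root 2; move last element 18 to root → [18, 7, 6, 12, 29, 14, 21, 23]
  18 vs smaller child 6 at index 2, swap → [6, 7, 18, 12, 29, 14, 21, 23]
  18 vs smaller child 14 at index 5, swap → [6, 7, 14, 12, 29, 18, 21, 23]
extract-min #2 returns 6:
  remove root 6; move last element 23 to root → [23, 7, 14, 12, 29, 18, 21]
  23 vs smaller child 7 at index 1, swap → [7, 23, 14, 12, 29, 18, 21]
  23 vs smaller child 12 at index 3, swap → [7, 12, 14, 23, 29, 18, 21]
extract-min #3 returns 7:
  remove root 7; move last element 21 to root → [21, 12, 14, 23, 29, 18]
  21 vs smaller child 12 at index 1, swap → [12, 21, 14, 23, 29, 18]
extract-min #4 returns 12:
  remove root 12; move last element 18 to root → [18, 21, 14, 23, 29]
  18 vs smaller child 14 at index 2, swap → [14, 21, 18, 23, 29]
extract-min #5 returns 14:
  remove root 14; move last element 29 to root → [29, 21, 18, 23]
  29 vs smaller child 18 at index 2, swap → [18, 21, 29, 23]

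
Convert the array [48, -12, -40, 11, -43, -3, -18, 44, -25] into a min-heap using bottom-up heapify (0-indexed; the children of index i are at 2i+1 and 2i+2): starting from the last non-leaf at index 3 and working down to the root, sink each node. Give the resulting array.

sift down from index 3:
  11 vs smaller child -25 at index 8, swap → [48, -12, -40, -25, -43, -3, -18, 44, 11]
sift down from index 2: already satisfies heap property
sift down from index 1:
  -12 vs smaller child -43 at index 4, swap → [48, -43, -40, -25, -12, -3, -18, 44, 11]
sift down from index 0:
  48 vs smaller child -43 at index 1, swap → [-43, 48, -40, -25, -12, -3, -18, 44, 11]
  48 vs smaller child -25 at index 3, swap → [-43, -25, -40, 48, -12, -3, -18, 44, 11]
  48 vs smaller child 11 at index 8, swap → [-43, -25, -40, 11, -12, -3, -18, 44, 48]

[-43, -25, -40, 11, -12, -3, -18, 44, 48]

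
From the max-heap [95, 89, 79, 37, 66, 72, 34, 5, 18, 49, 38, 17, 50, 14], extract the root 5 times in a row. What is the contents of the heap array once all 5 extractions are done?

[50, 49, 34, 37, 38, 17, 14, 5, 18]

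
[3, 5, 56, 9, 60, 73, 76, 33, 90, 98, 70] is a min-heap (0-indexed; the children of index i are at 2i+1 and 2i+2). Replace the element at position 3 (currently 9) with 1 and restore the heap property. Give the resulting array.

set index 3 from 9 to 1 → [3, 5, 56, 1, 60, 73, 76, 33, 90, 98, 70]
1 < parent 5 at index 1, swap → [3, 1, 56, 5, 60, 73, 76, 33, 90, 98, 70]
1 < parent 3 at index 0, swap → [1, 3, 56, 5, 60, 73, 76, 33, 90, 98, 70]

[1, 3, 56, 5, 60, 73, 76, 33, 90, 98, 70]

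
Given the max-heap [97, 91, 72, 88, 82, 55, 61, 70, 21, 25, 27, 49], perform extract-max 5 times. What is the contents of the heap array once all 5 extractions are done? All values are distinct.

[70, 49, 61, 25, 27, 55, 21]

extract-max #1 returns 97:
  remove root 97; move last element 49 to root → [49, 91, 72, 88, 82, 55, 61, 70, 21, 25, 27]
  49 vs larger child 91 at index 1, swap → [91, 49, 72, 88, 82, 55, 61, 70, 21, 25, 27]
  49 vs larger child 88 at index 3, swap → [91, 88, 72, 49, 82, 55, 61, 70, 21, 25, 27]
  49 vs larger child 70 at index 7, swap → [91, 88, 72, 70, 82, 55, 61, 49, 21, 25, 27]
extract-max #2 returns 91:
  remove root 91; move last element 27 to root → [27, 88, 72, 70, 82, 55, 61, 49, 21, 25]
  27 vs larger child 88 at index 1, swap → [88, 27, 72, 70, 82, 55, 61, 49, 21, 25]
  27 vs larger child 82 at index 4, swap → [88, 82, 72, 70, 27, 55, 61, 49, 21, 25]
extract-max #3 returns 88:
  remove root 88; move last element 25 to root → [25, 82, 72, 70, 27, 55, 61, 49, 21]
  25 vs larger child 82 at index 1, swap → [82, 25, 72, 70, 27, 55, 61, 49, 21]
  25 vs larger child 70 at index 3, swap → [82, 70, 72, 25, 27, 55, 61, 49, 21]
  25 vs larger child 49 at index 7, swap → [82, 70, 72, 49, 27, 55, 61, 25, 21]
extract-max #4 returns 82:
  remove root 82; move last element 21 to root → [21, 70, 72, 49, 27, 55, 61, 25]
  21 vs larger child 72 at index 2, swap → [72, 70, 21, 49, 27, 55, 61, 25]
  21 vs larger child 61 at index 6, swap → [72, 70, 61, 49, 27, 55, 21, 25]
extract-max #5 returns 72:
  remove root 72; move last element 25 to root → [25, 70, 61, 49, 27, 55, 21]
  25 vs larger child 70 at index 1, swap → [70, 25, 61, 49, 27, 55, 21]
  25 vs larger child 49 at index 3, swap → [70, 49, 61, 25, 27, 55, 21]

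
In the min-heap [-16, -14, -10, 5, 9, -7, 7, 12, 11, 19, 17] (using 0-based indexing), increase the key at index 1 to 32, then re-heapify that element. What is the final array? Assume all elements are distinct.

set index 1 from -14 to 32 → [-16, 32, -10, 5, 9, -7, 7, 12, 11, 19, 17]
32 vs smaller child 5 at index 3, swap → [-16, 5, -10, 32, 9, -7, 7, 12, 11, 19, 17]
32 vs smaller child 11 at index 8, swap → [-16, 5, -10, 11, 9, -7, 7, 12, 32, 19, 17]

[-16, 5, -10, 11, 9, -7, 7, 12, 32, 19, 17]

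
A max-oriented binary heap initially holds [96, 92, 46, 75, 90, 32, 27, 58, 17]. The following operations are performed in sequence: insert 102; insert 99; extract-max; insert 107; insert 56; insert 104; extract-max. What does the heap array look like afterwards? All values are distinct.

[104, 99, 56, 75, 96, 46, 27, 58, 17, 90, 92, 32]

insert 102:
  append 102 at index 9 → [96, 92, 46, 75, 90, 32, 27, 58, 17, 102]
  102 > parent 90 at index 4, swap → [96, 92, 46, 75, 102, 32, 27, 58, 17, 90]
  102 > parent 92 at index 1, swap → [96, 102, 46, 75, 92, 32, 27, 58, 17, 90]
  102 > parent 96 at index 0, swap → [102, 96, 46, 75, 92, 32, 27, 58, 17, 90]
insert 99:
  append 99 at index 10 → [102, 96, 46, 75, 92, 32, 27, 58, 17, 90, 99]
  99 > parent 92 at index 4, swap → [102, 96, 46, 75, 99, 32, 27, 58, 17, 90, 92]
  99 > parent 96 at index 1, swap → [102, 99, 46, 75, 96, 32, 27, 58, 17, 90, 92]
extract-max → returns 102:
  remove root 102; move last element 92 to root → [92, 99, 46, 75, 96, 32, 27, 58, 17, 90]
  92 vs larger child 99 at index 1, swap → [99, 92, 46, 75, 96, 32, 27, 58, 17, 90]
  92 vs larger child 96 at index 4, swap → [99, 96, 46, 75, 92, 32, 27, 58, 17, 90]
insert 107:
  append 107 at index 10 → [99, 96, 46, 75, 92, 32, 27, 58, 17, 90, 107]
  107 > parent 92 at index 4, swap → [99, 96, 46, 75, 107, 32, 27, 58, 17, 90, 92]
  107 > parent 96 at index 1, swap → [99, 107, 46, 75, 96, 32, 27, 58, 17, 90, 92]
  107 > parent 99 at index 0, swap → [107, 99, 46, 75, 96, 32, 27, 58, 17, 90, 92]
insert 56:
  append 56 at index 11 → [107, 99, 46, 75, 96, 32, 27, 58, 17, 90, 92, 56]
  56 > parent 32 at index 5, swap → [107, 99, 46, 75, 96, 56, 27, 58, 17, 90, 92, 32]
  56 > parent 46 at index 2, swap → [107, 99, 56, 75, 96, 46, 27, 58, 17, 90, 92, 32]
insert 104:
  append 104 at index 12 → [107, 99, 56, 75, 96, 46, 27, 58, 17, 90, 92, 32, 104]
  104 > parent 46 at index 5, swap → [107, 99, 56, 75, 96, 104, 27, 58, 17, 90, 92, 32, 46]
  104 > parent 56 at index 2, swap → [107, 99, 104, 75, 96, 56, 27, 58, 17, 90, 92, 32, 46]
extract-max → returns 107:
  remove root 107; move last element 46 to root → [46, 99, 104, 75, 96, 56, 27, 58, 17, 90, 92, 32]
  46 vs larger child 104 at index 2, swap → [104, 99, 46, 75, 96, 56, 27, 58, 17, 90, 92, 32]
  46 vs larger child 56 at index 5, swap → [104, 99, 56, 75, 96, 46, 27, 58, 17, 90, 92, 32]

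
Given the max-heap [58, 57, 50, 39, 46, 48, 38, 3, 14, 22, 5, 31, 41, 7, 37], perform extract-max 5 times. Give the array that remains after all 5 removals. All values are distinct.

[41, 39, 38, 14, 37, 31, 5, 3, 7, 22]

extract-max #1 returns 58:
  remove root 58; move last element 37 to root → [37, 57, 50, 39, 46, 48, 38, 3, 14, 22, 5, 31, 41, 7]
  37 vs larger child 57 at index 1, swap → [57, 37, 50, 39, 46, 48, 38, 3, 14, 22, 5, 31, 41, 7]
  37 vs larger child 46 at index 4, swap → [57, 46, 50, 39, 37, 48, 38, 3, 14, 22, 5, 31, 41, 7]
extract-max #2 returns 57:
  remove root 57; move last element 7 to root → [7, 46, 50, 39, 37, 48, 38, 3, 14, 22, 5, 31, 41]
  7 vs larger child 50 at index 2, swap → [50, 46, 7, 39, 37, 48, 38, 3, 14, 22, 5, 31, 41]
  7 vs larger child 48 at index 5, swap → [50, 46, 48, 39, 37, 7, 38, 3, 14, 22, 5, 31, 41]
  7 vs larger child 41 at index 12, swap → [50, 46, 48, 39, 37, 41, 38, 3, 14, 22, 5, 31, 7]
extract-max #3 returns 50:
  remove root 50; move last element 7 to root → [7, 46, 48, 39, 37, 41, 38, 3, 14, 22, 5, 31]
  7 vs larger child 48 at index 2, swap → [48, 46, 7, 39, 37, 41, 38, 3, 14, 22, 5, 31]
  7 vs larger child 41 at index 5, swap → [48, 46, 41, 39, 37, 7, 38, 3, 14, 22, 5, 31]
  7 vs only child 31 at index 11, swap → [48, 46, 41, 39, 37, 31, 38, 3, 14, 22, 5, 7]
extract-max #4 returns 48:
  remove root 48; move last element 7 to root → [7, 46, 41, 39, 37, 31, 38, 3, 14, 22, 5]
  7 vs larger child 46 at index 1, swap → [46, 7, 41, 39, 37, 31, 38, 3, 14, 22, 5]
  7 vs larger child 39 at index 3, swap → [46, 39, 41, 7, 37, 31, 38, 3, 14, 22, 5]
  7 vs larger child 14 at index 8, swap → [46, 39, 41, 14, 37, 31, 38, 3, 7, 22, 5]
extract-max #5 returns 46:
  remove root 46; move last element 5 to root → [5, 39, 41, 14, 37, 31, 38, 3, 7, 22]
  5 vs larger child 41 at index 2, swap → [41, 39, 5, 14, 37, 31, 38, 3, 7, 22]
  5 vs larger child 38 at index 6, swap → [41, 39, 38, 14, 37, 31, 5, 3, 7, 22]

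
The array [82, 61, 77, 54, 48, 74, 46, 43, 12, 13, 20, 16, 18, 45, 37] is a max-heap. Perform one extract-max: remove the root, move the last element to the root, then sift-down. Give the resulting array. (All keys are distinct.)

[77, 61, 74, 54, 48, 37, 46, 43, 12, 13, 20, 16, 18, 45]

remove root 82; move last element 37 to root → [37, 61, 77, 54, 48, 74, 46, 43, 12, 13, 20, 16, 18, 45]
37 vs larger child 77 at index 2, swap → [77, 61, 37, 54, 48, 74, 46, 43, 12, 13, 20, 16, 18, 45]
37 vs larger child 74 at index 5, swap → [77, 61, 74, 54, 48, 37, 46, 43, 12, 13, 20, 16, 18, 45]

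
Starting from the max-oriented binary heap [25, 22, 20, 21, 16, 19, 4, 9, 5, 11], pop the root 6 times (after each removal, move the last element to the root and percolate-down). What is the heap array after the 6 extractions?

[11, 5, 9, 4]

extract-max #1 returns 25:
  remove root 25; move last element 11 to root → [11, 22, 20, 21, 16, 19, 4, 9, 5]
  11 vs larger child 22 at index 1, swap → [22, 11, 20, 21, 16, 19, 4, 9, 5]
  11 vs larger child 21 at index 3, swap → [22, 21, 20, 11, 16, 19, 4, 9, 5]
extract-max #2 returns 22:
  remove root 22; move last element 5 to root → [5, 21, 20, 11, 16, 19, 4, 9]
  5 vs larger child 21 at index 1, swap → [21, 5, 20, 11, 16, 19, 4, 9]
  5 vs larger child 16 at index 4, swap → [21, 16, 20, 11, 5, 19, 4, 9]
extract-max #3 returns 21:
  remove root 21; move last element 9 to root → [9, 16, 20, 11, 5, 19, 4]
  9 vs larger child 20 at index 2, swap → [20, 16, 9, 11, 5, 19, 4]
  9 vs larger child 19 at index 5, swap → [20, 16, 19, 11, 5, 9, 4]
extract-max #4 returns 20:
  remove root 20; move last element 4 to root → [4, 16, 19, 11, 5, 9]
  4 vs larger child 19 at index 2, swap → [19, 16, 4, 11, 5, 9]
  4 vs only child 9 at index 5, swap → [19, 16, 9, 11, 5, 4]
extract-max #5 returns 19:
  remove root 19; move last element 4 to root → [4, 16, 9, 11, 5]
  4 vs larger child 16 at index 1, swap → [16, 4, 9, 11, 5]
  4 vs larger child 11 at index 3, swap → [16, 11, 9, 4, 5]
extract-max #6 returns 16:
  remove root 16; move last element 5 to root → [5, 11, 9, 4]
  5 vs larger child 11 at index 1, swap → [11, 5, 9, 4]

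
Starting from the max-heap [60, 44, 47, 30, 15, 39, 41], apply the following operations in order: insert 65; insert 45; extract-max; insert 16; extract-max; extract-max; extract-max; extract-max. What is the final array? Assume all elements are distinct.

insert 65:
  append 65 at index 7 → [60, 44, 47, 30, 15, 39, 41, 65]
  65 > parent 30 at index 3, swap → [60, 44, 47, 65, 15, 39, 41, 30]
  65 > parent 44 at index 1, swap → [60, 65, 47, 44, 15, 39, 41, 30]
  65 > parent 60 at index 0, swap → [65, 60, 47, 44, 15, 39, 41, 30]
insert 45:
  append 45 at index 8 → [65, 60, 47, 44, 15, 39, 41, 30, 45]
  45 > parent 44 at index 3, swap → [65, 60, 47, 45, 15, 39, 41, 30, 44]
extract-max → returns 65:
  remove root 65; move last element 44 to root → [44, 60, 47, 45, 15, 39, 41, 30]
  44 vs larger child 60 at index 1, swap → [60, 44, 47, 45, 15, 39, 41, 30]
  44 vs larger child 45 at index 3, swap → [60, 45, 47, 44, 15, 39, 41, 30]
insert 16:
  append 16 at index 8 → [60, 45, 47, 44, 15, 39, 41, 30, 16] (no swap needed)
extract-max → returns 60:
  remove root 60; move last element 16 to root → [16, 45, 47, 44, 15, 39, 41, 30]
  16 vs larger child 47 at index 2, swap → [47, 45, 16, 44, 15, 39, 41, 30]
  16 vs larger child 41 at index 6, swap → [47, 45, 41, 44, 15, 39, 16, 30]
extract-max → returns 47:
  remove root 47; move last element 30 to root → [30, 45, 41, 44, 15, 39, 16]
  30 vs larger child 45 at index 1, swap → [45, 30, 41, 44, 15, 39, 16]
  30 vs larger child 44 at index 3, swap → [45, 44, 41, 30, 15, 39, 16]
extract-max → returns 45:
  remove root 45; move last element 16 to root → [16, 44, 41, 30, 15, 39]
  16 vs larger child 44 at index 1, swap → [44, 16, 41, 30, 15, 39]
  16 vs larger child 30 at index 3, swap → [44, 30, 41, 16, 15, 39]
extract-max → returns 44:
  remove root 44; move last element 39 to root → [39, 30, 41, 16, 15]
  39 vs larger child 41 at index 2, swap → [41, 30, 39, 16, 15]

[41, 30, 39, 16, 15]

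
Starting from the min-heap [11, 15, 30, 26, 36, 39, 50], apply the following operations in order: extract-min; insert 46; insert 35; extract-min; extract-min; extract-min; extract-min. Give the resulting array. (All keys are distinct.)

[36, 46, 39, 50]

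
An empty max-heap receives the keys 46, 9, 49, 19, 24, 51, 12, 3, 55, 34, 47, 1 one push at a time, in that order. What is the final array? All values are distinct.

[55, 51, 49, 24, 47, 46, 12, 3, 9, 19, 34, 1]

Insert 46:
  append 46 at index 0 → [46] (no swap needed)
Insert 9:
  append 9 at index 1 → [46, 9] (no swap needed)
Insert 49:
  append 49 at index 2 → [46, 9, 49]
  49 > parent 46 at index 0, swap → [49, 9, 46]
Insert 19:
  append 19 at index 3 → [49, 9, 46, 19]
  19 > parent 9 at index 1, swap → [49, 19, 46, 9]
Insert 24:
  append 24 at index 4 → [49, 19, 46, 9, 24]
  24 > parent 19 at index 1, swap → [49, 24, 46, 9, 19]
Insert 51:
  append 51 at index 5 → [49, 24, 46, 9, 19, 51]
  51 > parent 46 at index 2, swap → [49, 24, 51, 9, 19, 46]
  51 > parent 49 at index 0, swap → [51, 24, 49, 9, 19, 46]
Insert 12:
  append 12 at index 6 → [51, 24, 49, 9, 19, 46, 12] (no swap needed)
Insert 3:
  append 3 at index 7 → [51, 24, 49, 9, 19, 46, 12, 3] (no swap needed)
Insert 55:
  append 55 at index 8 → [51, 24, 49, 9, 19, 46, 12, 3, 55]
  55 > parent 9 at index 3, swap → [51, 24, 49, 55, 19, 46, 12, 3, 9]
  55 > parent 24 at index 1, swap → [51, 55, 49, 24, 19, 46, 12, 3, 9]
  55 > parent 51 at index 0, swap → [55, 51, 49, 24, 19, 46, 12, 3, 9]
Insert 34:
  append 34 at index 9 → [55, 51, 49, 24, 19, 46, 12, 3, 9, 34]
  34 > parent 19 at index 4, swap → [55, 51, 49, 24, 34, 46, 12, 3, 9, 19]
Insert 47:
  append 47 at index 10 → [55, 51, 49, 24, 34, 46, 12, 3, 9, 19, 47]
  47 > parent 34 at index 4, swap → [55, 51, 49, 24, 47, 46, 12, 3, 9, 19, 34]
Insert 1:
  append 1 at index 11 → [55, 51, 49, 24, 47, 46, 12, 3, 9, 19, 34, 1] (no swap needed)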